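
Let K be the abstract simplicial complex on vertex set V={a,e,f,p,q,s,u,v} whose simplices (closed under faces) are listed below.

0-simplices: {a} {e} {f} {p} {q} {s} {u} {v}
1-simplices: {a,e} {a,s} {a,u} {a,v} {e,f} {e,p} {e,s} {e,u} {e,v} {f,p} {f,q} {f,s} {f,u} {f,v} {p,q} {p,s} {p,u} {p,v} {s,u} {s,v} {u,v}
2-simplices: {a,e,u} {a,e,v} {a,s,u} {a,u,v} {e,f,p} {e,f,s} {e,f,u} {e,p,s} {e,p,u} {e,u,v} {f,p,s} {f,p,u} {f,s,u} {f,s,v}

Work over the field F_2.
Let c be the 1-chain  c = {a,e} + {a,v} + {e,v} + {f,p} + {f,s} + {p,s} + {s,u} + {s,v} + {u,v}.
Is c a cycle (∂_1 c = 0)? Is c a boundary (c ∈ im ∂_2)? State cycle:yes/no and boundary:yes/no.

n_0=8 n_1=21 n_2=14  [Z2]
∂1: piv[ae,as,au,av,ef,ep,fq] rk=7  ker:es,eu,ev,fp,fs,fu,fv,pq,ps,pu,pv,su,sv,uv
∂2: piv[aeu,aev,asu,auv,efp,efs,efu,eps,epu,fsu,fsv] rk=11  ker:euv,fps,fpu
∂1c = 0
c vs im∂2: residual ≠ 0 ⇒ not boundary

cycle:yes boundary:no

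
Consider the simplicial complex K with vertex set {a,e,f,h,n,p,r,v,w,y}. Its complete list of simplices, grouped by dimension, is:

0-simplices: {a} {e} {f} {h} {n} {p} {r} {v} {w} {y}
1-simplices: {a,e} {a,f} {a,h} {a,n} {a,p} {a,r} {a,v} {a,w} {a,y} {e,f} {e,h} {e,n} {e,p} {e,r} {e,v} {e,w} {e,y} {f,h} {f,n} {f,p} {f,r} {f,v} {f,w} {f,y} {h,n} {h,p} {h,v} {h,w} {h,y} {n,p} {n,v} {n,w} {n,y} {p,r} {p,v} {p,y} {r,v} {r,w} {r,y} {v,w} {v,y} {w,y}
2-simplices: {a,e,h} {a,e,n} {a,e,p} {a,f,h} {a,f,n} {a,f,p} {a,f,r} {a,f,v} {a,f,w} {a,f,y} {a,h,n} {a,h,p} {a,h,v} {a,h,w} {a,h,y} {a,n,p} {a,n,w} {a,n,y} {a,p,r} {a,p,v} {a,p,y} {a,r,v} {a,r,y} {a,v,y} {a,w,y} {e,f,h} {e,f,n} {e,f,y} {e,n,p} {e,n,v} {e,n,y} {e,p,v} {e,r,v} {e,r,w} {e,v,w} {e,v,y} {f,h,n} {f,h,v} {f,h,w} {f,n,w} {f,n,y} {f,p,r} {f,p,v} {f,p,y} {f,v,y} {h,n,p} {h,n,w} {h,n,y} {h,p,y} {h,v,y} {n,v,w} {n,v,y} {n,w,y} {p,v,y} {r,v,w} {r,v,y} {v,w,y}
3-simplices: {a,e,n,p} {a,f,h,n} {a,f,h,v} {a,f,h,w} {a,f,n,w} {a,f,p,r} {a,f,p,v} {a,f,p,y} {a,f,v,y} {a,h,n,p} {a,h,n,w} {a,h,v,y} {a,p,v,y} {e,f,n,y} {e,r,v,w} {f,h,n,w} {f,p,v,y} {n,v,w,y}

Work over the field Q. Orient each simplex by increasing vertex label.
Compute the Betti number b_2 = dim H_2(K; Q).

n_0=10 n_1=42 n_2=57 n_3=18  [Q]
∂1: piv[ae,af,ah,an,ap,ar,av,aw,ay] rk=9  ker:ef,eh,en,ep,er,ev,ew,ey,fh,fn,fp,fr,fv,fw,fy,hn,hp,hv,hw,hy,np,nv,nw,ny,pr,pv,py,rv,rw,ry,vw,vy,wy
∂2: piv[aeh,aen,aep,afh,afn,afp,afr,afv,afw,afy,ahn,ahp,ahv,ahw,ahy,anp,anw,any,apr,apv,apy,arv,ary,avy,awy,efh,efy,env,epv,erv,erw,evw,nvw] rk=33  ker:efn,enp,eny,evy,fhn,fhv,fhw,fnw,fny,fpr,fpv,fpy,fvy,hnp,hnw,hny,hpy,hvy,nvy,nwy,pvy,rvw,rvy,vwy
∂3: piv[aenp,afhn,afhv,afhw,afnw,afpr,afpv,afpy,afvy,ahnp,ahnw,ahvy,apvy,efny,ervw,nvwy] rk=16  ker:fhnw,fpvy
b_2=(57−33)−16=8

b_2=8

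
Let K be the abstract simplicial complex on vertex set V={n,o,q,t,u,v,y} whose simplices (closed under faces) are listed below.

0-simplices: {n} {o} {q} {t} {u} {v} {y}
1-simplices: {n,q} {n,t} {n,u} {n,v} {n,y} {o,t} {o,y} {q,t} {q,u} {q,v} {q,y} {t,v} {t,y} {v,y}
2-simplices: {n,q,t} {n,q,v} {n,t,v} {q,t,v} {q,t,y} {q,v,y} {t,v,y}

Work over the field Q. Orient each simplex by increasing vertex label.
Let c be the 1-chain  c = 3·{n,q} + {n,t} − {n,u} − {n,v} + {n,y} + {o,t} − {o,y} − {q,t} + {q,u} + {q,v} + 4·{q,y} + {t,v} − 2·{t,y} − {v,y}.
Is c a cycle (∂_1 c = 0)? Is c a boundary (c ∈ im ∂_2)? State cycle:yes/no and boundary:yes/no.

n_0=7 n_1=14 n_2=7  [Q]
∂1: piv[nq,nt,nu,nv,ny,ot] rk=6  ker:oy,qt,qu,qv,qy,tv,ty,vy
∂2: piv[nqt,nqv,ntv,qty,qvy] rk=5  ker:qtv,tvy
∂1c = −3·{n} − 2·{q} + 2·{t} + 2·{v} + {y}

cycle:no boundary:no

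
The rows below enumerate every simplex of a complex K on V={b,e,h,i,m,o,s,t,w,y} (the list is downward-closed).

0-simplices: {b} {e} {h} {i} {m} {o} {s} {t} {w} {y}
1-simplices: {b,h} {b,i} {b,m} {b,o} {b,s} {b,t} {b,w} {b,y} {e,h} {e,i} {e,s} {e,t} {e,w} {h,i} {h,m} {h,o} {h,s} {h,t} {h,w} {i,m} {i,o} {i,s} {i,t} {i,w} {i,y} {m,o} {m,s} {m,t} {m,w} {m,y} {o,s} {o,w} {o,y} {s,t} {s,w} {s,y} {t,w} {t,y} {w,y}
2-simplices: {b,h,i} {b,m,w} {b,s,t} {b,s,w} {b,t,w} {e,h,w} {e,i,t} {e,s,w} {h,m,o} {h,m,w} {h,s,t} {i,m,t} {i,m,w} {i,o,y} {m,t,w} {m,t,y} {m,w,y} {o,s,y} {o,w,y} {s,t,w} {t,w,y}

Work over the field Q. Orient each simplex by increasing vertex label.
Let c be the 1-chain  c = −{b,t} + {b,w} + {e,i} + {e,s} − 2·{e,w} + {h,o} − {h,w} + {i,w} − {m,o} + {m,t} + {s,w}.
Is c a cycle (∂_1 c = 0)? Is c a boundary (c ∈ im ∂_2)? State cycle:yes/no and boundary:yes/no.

cycle:yes boundary:no

n_0=10 n_1=39 n_2=21  [Q]
∂1: piv[bh,bi,bm,bo,bs,bt,bw,by,eh] rk=9  ker:ei,es,et,ew,hi,hm,ho,hs,ht,hw,im,io,is,it,iw,iy,mo,ms,mt,mw,my,os,ow,oy,st,sw,sy,tw,ty,wy
∂2: piv[bhi,bmw,bst,bsw,btw,ehw,eit,esw,hmo,hmw,hst,imt,imw,ioy,mtw,mty,mwy,osy,owy] rk=19  ker:stw,twy
∂1c = 0
c vs im∂2: residual ≠ 0 ⇒ not boundary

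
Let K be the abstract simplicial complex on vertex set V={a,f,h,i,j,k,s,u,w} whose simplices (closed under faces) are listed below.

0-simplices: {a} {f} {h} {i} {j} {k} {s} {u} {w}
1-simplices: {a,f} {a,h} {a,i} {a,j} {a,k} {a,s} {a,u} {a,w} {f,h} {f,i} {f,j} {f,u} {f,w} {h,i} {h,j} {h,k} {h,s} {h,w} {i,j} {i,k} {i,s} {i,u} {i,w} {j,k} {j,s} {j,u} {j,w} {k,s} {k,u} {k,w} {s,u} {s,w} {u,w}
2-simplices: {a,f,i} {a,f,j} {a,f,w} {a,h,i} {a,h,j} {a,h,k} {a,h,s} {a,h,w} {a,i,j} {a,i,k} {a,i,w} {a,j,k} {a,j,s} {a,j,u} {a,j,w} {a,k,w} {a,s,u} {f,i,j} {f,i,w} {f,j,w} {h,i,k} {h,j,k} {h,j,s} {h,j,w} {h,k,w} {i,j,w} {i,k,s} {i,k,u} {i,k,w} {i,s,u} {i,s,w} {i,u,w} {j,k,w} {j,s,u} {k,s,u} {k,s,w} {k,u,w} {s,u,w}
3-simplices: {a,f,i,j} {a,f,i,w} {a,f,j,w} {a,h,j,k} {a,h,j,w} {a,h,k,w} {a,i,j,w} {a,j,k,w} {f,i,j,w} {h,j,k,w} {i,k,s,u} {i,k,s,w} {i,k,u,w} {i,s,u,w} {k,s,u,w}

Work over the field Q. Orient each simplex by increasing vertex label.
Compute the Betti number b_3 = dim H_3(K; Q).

b_3=3

n_0=9 n_1=33 n_2=38 n_3=15  [Q]
∂1: piv[af,ah,ai,aj,ak,as,au,aw] rk=8  ker:fh,fi,fj,fu,fw,hi,hj,hk,hs,hw,ij,ik,is,iu,iw,jk,js,ju,jw,ks,ku,kw,su,sw,uw
∂2: piv[afi,afj,afw,ahi,ahj,ahk,ahs,ahw,aij,aik,aiw,ajk,ajs,aju,ajw,akw,asu,iks,iku,isu,isw,iuw] rk=22  ker:fij,fiw,fjw,hik,hjk,hjs,hjw,hkw,ijw,ikw,jkw,jsu,ksu,ksw,kuw,suw
∂3: piv[afij,afiw,afjw,ahjk,ahjw,ahkw,aijw,ajkw,iksu,iksw,ikuw,isuw] rk=12  ker:fijw,hjkw,ksuw
b_3=(15−12)−0=3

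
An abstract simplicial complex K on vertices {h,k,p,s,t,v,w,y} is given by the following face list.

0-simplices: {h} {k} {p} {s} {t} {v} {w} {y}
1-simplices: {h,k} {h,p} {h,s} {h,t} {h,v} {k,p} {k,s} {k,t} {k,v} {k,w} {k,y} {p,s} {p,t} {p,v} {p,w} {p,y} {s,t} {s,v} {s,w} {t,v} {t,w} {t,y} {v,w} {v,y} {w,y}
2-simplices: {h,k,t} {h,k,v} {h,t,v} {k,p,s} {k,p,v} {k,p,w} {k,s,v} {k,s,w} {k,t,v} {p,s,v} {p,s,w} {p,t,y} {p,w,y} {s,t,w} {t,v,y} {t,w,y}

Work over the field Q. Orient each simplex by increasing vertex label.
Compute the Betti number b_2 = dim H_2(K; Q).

n_0=8 n_1=25 n_2=16  [Q]
∂1: piv[hk,hp,hs,ht,hv,kw,ky] rk=7  ker:kp,ks,kt,kv,ps,pt,pv,pw,py,st,sv,sw,tv,tw,ty,vw,vy,wy
∂2: piv[hkt,hkv,htv,kps,kpv,kpw,ksv,ksw,pty,pwy,stw,tvy,twy] rk=13  ker:ktv,psv,psw
b_2=(16−13)−0=3

b_2=3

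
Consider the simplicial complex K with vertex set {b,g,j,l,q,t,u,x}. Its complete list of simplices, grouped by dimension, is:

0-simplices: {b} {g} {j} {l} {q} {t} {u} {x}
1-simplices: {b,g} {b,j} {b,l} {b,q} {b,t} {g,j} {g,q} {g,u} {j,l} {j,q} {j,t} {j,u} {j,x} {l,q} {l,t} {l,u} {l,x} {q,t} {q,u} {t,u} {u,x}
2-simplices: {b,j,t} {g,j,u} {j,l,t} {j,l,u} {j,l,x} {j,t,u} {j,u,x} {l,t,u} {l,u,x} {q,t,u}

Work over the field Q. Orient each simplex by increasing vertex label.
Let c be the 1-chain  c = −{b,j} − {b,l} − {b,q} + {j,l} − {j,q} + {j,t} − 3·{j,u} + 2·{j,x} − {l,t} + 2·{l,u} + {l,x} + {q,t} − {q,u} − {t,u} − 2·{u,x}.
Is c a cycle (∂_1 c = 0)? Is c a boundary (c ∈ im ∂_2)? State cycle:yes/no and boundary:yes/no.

cycle:no boundary:no

n_0=8 n_1=21 n_2=10  [Q]
∂1: piv[bg,bj,bl,bq,bt,gu,jx] rk=7  ker:gj,gq,jl,jq,jt,ju,lq,lt,lu,lx,qt,qu,tu,ux
∂2: piv[bjt,gju,jlt,jlu,jlx,jtu,jux,qtu] rk=8  ker:ltu,lux
∂1c = 3·{b} − {j} − 2·{l} − 2·{q} + 2·{t} − {u} + {x}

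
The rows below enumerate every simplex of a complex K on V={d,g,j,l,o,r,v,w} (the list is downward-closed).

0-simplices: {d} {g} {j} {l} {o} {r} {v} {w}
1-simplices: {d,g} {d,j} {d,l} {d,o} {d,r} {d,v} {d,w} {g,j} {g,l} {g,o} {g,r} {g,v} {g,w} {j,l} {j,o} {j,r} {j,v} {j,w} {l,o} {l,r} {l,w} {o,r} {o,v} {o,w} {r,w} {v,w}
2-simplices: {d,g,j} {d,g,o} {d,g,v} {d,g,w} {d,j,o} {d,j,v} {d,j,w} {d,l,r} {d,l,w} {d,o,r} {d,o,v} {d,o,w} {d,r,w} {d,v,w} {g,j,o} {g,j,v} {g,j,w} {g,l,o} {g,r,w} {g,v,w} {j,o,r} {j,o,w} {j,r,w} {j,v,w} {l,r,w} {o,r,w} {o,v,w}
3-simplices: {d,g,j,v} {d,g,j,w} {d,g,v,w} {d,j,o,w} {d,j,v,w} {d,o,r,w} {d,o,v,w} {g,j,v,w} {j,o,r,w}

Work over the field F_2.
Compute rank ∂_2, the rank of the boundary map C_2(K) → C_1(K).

n_0=8 n_1=26 n_2=27 n_3=9  [Z2]
∂1: piv[dg,dj,dl,do,dr,dv,dw] rk=7  ker:gj,gl,go,gr,gv,gw,jl,jo,jr,jv,jw,lo,lr,lw,or,ov,ow,rw,vw
∂2: piv[dgj,dgo,dgv,dgw,djo,djv,djw,dlr,dlw,dor,dov,dow,drw,dvw,glo,grw,jor] rk=17  ker:gjo,gjv,gjw,gvw,jow,jrw,jvw,lrw,orw,ovw
∂3: piv[dgjv,dgjw,dgvw,djow,djvw,dorw,dovw,jorw] rk=8  ker:gjvw
rk∂_2=17

rank∂_2=17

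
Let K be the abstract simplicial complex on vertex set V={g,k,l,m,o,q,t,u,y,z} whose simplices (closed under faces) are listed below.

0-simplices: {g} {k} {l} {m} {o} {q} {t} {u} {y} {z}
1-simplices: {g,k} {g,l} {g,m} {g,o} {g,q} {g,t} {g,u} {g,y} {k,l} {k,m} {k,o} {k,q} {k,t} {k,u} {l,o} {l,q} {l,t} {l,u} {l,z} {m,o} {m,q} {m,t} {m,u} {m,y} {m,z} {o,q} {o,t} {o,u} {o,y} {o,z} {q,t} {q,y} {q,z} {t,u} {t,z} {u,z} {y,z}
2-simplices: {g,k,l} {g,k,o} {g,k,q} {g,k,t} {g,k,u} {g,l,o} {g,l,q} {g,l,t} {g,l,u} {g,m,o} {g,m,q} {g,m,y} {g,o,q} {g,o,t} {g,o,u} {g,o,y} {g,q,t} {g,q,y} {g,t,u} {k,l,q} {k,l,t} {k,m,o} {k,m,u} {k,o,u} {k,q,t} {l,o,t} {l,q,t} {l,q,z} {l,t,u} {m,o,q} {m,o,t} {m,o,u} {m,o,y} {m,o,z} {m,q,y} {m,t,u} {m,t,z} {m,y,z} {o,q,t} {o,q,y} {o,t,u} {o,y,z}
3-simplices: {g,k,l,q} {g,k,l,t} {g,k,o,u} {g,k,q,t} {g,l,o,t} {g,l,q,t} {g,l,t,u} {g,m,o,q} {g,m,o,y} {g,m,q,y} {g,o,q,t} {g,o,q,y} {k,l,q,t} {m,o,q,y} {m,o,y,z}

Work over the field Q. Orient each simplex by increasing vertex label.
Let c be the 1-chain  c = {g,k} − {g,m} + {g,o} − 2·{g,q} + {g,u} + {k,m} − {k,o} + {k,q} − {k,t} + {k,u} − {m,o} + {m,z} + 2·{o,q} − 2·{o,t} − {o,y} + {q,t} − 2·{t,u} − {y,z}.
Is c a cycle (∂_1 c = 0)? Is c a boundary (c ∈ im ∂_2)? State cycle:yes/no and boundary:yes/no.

cycle:yes boundary:yes

n_0=10 n_1=37 n_2=42 n_3=15  [Q]
∂1: piv[gk,gl,gm,go,gq,gt,gu,gy,lz] rk=9  ker:kl,km,ko,kq,kt,ku,lo,lq,lt,lu,mo,mq,mt,mu,my,mz,oq,ot,ou,oy,oz,qt,qy,qz,tu,tz,uz,yz
∂2: piv[gkl,gko,gkq,gkt,gku,glo,glq,glt,glu,gmo,gmq,gmy,goq,got,gou,goy,gqt,gqy,gtu,kmo,kmu,lqz,mot,moz,mtz,myz] rk=26  ker:klq,klt,kou,kqt,lot,lqt,ltu,moq,mou,moy,mqy,mtu,oqt,oqy,otu,oyz
∂3: piv[gklq,gklt,gkou,gkqt,glot,glqt,gltu,gmoq,gmoy,gmqy,goqt,goqy,moyz] rk=13  ker:klqt,moqy
∂1c = 0
c vs im∂2: reduces to 0 ⇒ boundary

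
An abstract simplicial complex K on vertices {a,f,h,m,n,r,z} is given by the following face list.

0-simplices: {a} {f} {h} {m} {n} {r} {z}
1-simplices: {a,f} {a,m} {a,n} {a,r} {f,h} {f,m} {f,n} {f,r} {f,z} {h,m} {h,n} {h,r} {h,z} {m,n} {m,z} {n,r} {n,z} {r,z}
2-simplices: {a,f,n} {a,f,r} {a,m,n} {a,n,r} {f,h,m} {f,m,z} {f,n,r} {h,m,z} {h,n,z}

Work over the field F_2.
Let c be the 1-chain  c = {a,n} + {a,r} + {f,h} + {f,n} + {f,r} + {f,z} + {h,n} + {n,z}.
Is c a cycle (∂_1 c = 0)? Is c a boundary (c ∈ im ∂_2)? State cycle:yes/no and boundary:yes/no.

cycle:yes boundary:yes

n_0=7 n_1=18 n_2=9  [Z2]
∂1: piv[af,am,an,ar,fh,fz] rk=6  ker:fm,fn,fr,hm,hn,hr,hz,mn,mz,nr,nz,rz
∂2: piv[afn,afr,amn,anr,fhm,fmz,hmz,hnz] rk=8  ker:fnr
∂1c = 0
c vs im∂2: reduces to 0 ⇒ boundary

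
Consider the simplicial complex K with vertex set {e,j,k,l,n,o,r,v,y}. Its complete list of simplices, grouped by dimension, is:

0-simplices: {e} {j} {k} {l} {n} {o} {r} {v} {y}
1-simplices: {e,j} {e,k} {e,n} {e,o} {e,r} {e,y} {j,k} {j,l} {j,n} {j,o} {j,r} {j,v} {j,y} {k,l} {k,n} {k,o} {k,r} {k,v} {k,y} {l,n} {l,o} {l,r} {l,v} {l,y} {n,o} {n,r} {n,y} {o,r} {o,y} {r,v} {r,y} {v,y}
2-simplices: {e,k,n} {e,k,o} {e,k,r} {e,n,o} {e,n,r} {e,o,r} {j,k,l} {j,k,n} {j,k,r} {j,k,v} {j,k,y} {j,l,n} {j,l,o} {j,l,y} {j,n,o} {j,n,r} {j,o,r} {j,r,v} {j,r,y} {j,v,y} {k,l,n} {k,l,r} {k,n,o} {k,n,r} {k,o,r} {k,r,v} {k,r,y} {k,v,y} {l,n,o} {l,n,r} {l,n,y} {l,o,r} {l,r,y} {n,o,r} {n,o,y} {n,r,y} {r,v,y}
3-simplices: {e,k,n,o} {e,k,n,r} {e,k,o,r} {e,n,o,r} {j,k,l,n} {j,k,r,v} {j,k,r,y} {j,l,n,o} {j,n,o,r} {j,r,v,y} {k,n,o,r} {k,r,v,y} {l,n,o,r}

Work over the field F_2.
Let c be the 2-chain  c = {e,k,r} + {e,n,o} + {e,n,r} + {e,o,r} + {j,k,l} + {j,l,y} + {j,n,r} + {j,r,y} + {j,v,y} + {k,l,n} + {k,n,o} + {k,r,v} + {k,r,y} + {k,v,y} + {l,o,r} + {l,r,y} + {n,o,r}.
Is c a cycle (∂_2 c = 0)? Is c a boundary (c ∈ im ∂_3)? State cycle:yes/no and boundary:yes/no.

n_0=9 n_1=32 n_2=37 n_3=13  [Z2]
∂1: piv[ej,ek,en,eo,er,ey,jl,jv] rk=8  ker:jk,jn,jo,jr,jy,kl,kn,ko,kr,kv,ky,ln,lo,lr,lv,ly,no,nr,ny,or,oy,rv,ry,vy
∂2: piv[ekn,eko,ekr,eno,enr,eor,jkl,jkn,jkr,jkv,jky,jln,jlo,jly,jno,jrv,jry,jvy,klr,lny,noy] rk=21  ker:jnr,jor,kln,kno,knr,kor,krv,kry,kvy,lno,lnr,lor,lry,nor,nry,rvy
∂3: piv[ekno,eknr,ekor,enor,jkln,jkrv,jkry,jlno,jnor,jrvy,krvy,lnor] rk=12  ker:knor
∂2c = {e,k} + {e,r} + {j,k} + {j,n} + {j,v} + {j,y} + {k,o} + {k,r} + {l,n} + {l,o} + {n,o} + {n,r} + {o,r} + {r,v} + {r,y}

cycle:no boundary:no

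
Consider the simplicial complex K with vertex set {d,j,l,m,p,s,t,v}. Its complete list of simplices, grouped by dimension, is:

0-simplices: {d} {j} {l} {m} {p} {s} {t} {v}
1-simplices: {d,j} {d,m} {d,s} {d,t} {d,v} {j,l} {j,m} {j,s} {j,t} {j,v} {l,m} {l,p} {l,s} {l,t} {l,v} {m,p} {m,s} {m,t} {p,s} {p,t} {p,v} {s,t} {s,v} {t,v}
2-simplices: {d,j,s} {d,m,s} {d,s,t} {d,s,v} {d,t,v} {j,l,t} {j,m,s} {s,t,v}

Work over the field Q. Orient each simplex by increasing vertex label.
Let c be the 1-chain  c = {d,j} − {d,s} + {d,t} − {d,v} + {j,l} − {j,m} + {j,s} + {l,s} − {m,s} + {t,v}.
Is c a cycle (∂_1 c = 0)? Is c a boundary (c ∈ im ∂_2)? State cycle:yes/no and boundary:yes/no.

n_0=8 n_1=24 n_2=8  [Q]
∂1: piv[dj,dm,ds,dt,dv,jl,lp] rk=7  ker:jm,js,jt,jv,lm,ls,lt,lv,mp,ms,mt,ps,pt,pv,st,sv,tv
∂2: piv[djs,dms,dst,dsv,dtv,jlt,jms] rk=7  ker:stv
∂1c = 0
c vs im∂2: residual ≠ 0 ⇒ not boundary

cycle:yes boundary:no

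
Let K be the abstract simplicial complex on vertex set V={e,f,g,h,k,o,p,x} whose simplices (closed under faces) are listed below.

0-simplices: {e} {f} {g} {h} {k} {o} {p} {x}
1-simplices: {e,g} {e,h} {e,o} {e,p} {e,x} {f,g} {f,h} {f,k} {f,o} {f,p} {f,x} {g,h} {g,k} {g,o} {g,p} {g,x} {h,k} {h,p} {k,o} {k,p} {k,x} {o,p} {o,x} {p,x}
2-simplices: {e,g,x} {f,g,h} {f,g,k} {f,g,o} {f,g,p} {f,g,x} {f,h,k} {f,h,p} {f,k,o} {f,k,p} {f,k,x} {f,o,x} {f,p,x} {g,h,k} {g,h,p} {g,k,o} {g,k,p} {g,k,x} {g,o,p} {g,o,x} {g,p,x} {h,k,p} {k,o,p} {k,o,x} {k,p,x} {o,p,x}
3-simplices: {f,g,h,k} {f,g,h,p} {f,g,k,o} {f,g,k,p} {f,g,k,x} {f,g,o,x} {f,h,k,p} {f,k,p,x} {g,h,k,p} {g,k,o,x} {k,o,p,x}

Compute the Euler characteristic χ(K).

χ(K)=-1

n_0=8 n_1=24 n_2=26 n_3=11
χ=+8−24+26−11=-1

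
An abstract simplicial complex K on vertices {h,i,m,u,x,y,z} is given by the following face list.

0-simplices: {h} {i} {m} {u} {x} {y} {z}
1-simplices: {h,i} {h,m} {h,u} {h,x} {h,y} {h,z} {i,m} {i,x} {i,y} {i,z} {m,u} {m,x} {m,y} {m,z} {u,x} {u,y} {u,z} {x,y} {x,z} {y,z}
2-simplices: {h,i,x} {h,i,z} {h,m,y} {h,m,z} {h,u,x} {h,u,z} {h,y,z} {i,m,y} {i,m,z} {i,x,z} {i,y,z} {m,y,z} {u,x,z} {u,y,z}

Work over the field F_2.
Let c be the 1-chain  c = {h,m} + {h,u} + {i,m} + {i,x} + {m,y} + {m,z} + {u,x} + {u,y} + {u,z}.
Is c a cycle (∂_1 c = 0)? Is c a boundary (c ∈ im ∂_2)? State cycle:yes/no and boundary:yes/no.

n_0=7 n_1=20 n_2=14  [Z2]
∂1: piv[hi,hm,hu,hx,hy,hz] rk=6  ker:im,ix,iy,iz,mu,mx,my,mz,ux,uy,uz,xy,xz,yz
∂2: piv[hix,hiz,hmy,hmz,hux,huz,hyz,imy,imz,ixz,uyz] rk=11  ker:iyz,myz,uxz
∂1c = 0
c vs im∂2: reduces to 0 ⇒ boundary

cycle:yes boundary:yes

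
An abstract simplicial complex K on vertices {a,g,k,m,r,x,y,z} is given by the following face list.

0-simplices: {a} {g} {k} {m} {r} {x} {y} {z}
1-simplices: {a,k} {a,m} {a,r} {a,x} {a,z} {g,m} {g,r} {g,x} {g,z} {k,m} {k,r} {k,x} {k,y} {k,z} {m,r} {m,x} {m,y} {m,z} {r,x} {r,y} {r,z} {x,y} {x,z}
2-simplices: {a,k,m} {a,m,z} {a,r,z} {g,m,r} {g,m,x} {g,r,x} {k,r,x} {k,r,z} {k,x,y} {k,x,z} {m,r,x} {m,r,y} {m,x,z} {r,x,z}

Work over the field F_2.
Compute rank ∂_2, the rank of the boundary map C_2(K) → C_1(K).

rank∂_2=12

n_0=8 n_1=23 n_2=14  [Z2]
∂1: piv[ak,am,ar,ax,az,gm,ky] rk=7  ker:gr,gx,gz,km,kr,kx,kz,mr,mx,my,mz,rx,ry,rz,xy,xz
∂2: piv[akm,amz,arz,gmr,gmx,grx,krx,krz,kxy,kxz,mry,mxz] rk=12  ker:mrx,rxz
rk∂_2=12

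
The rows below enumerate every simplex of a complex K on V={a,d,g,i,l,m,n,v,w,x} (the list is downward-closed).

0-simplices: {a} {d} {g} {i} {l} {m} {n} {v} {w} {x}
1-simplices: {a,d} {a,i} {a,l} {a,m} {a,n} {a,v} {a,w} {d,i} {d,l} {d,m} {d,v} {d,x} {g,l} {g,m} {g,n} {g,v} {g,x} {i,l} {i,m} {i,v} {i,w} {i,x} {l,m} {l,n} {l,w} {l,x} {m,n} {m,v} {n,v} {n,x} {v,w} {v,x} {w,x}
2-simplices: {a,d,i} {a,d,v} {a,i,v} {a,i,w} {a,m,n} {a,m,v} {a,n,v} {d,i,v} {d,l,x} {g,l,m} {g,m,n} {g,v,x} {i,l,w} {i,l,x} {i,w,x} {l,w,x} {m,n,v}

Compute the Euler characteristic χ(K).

n_0=10 n_1=33 n_2=17
χ=+10−33+17=-6

χ(K)=-6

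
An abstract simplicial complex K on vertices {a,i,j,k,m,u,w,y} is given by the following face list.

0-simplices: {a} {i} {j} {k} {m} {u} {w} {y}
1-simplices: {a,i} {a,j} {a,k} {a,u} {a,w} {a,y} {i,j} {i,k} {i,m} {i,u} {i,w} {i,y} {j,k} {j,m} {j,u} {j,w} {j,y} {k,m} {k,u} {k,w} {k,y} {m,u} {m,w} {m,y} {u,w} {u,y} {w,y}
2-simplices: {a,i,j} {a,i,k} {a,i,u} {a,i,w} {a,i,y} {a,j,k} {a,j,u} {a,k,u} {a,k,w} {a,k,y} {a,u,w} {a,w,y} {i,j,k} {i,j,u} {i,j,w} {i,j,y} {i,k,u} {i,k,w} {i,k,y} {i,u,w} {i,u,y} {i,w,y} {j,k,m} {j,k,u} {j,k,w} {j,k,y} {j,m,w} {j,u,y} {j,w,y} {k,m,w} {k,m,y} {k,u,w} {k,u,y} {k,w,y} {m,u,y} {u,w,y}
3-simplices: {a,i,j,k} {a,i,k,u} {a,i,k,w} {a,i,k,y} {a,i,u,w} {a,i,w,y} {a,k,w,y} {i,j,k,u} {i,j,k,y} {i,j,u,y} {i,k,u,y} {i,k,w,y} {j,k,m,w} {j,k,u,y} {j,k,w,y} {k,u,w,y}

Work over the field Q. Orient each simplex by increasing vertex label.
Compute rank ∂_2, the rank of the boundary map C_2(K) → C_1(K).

n_0=8 n_1=27 n_2=36 n_3=16  [Q]
∂1: piv[ai,aj,ak,au,aw,ay,im] rk=7  ker:ij,ik,iu,iw,iy,jk,jm,ju,jw,jy,km,ku,kw,ky,mu,mw,my,uw,uy,wy
∂2: piv[aij,aik,aiu,aiw,aiy,ajk,aju,aku,akw,aky,auw,awy,ijw,ijy,iuy,jkm,jmw,kmy,muy] rk=19  ker:ijk,iju,iku,ikw,iky,iuw,iwy,jku,jkw,jky,juy,jwy,kmw,kuw,kuy,kwy,uwy
∂3: piv[aijk,aiku,aikw,aiky,aiuw,aiwy,akwy,ijku,ijky,ijuy,ikuy,jkmw,jkwy,kuwy] rk=14  ker:ikwy,jkuy
rk∂_2=19

rank∂_2=19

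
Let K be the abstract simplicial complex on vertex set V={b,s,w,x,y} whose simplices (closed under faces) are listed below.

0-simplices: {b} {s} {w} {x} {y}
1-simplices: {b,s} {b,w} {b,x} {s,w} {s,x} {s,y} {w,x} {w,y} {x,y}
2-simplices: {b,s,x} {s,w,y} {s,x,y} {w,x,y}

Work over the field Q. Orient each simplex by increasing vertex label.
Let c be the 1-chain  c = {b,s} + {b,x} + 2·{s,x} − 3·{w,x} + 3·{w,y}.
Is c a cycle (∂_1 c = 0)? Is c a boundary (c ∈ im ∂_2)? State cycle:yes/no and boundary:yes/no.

n_0=5 n_1=9 n_2=4  [Q]
∂1: piv[bs,bw,bx,sy] rk=4  ker:sw,sx,wx,wy,xy
∂2: piv[bsx,swy,sxy,wxy] rk=4
∂1c = −2·{b} − {s} + 3·{y}

cycle:no boundary:no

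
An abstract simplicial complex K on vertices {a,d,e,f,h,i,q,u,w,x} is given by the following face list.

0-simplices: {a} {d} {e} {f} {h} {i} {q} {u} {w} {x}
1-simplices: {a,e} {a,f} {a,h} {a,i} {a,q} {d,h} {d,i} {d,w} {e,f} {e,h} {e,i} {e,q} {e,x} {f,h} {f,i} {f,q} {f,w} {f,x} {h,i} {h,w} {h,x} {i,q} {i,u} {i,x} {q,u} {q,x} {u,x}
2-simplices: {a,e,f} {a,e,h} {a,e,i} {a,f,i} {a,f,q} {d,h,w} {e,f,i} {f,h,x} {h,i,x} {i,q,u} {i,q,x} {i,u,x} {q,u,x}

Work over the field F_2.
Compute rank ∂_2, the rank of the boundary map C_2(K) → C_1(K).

n_0=10 n_1=27 n_2=13  [Z2]
∂1: piv[ae,af,ah,ai,aq,dh,dw,ex,iu] rk=9  ker:di,ef,eh,ei,eq,fh,fi,fq,fw,fx,hi,hw,hx,iq,ix,qu,qx,ux
∂2: piv[aef,aeh,aei,afi,afq,dhw,fhx,hix,iqu,iqx,iux] rk=11  ker:efi,qux
rk∂_2=11

rank∂_2=11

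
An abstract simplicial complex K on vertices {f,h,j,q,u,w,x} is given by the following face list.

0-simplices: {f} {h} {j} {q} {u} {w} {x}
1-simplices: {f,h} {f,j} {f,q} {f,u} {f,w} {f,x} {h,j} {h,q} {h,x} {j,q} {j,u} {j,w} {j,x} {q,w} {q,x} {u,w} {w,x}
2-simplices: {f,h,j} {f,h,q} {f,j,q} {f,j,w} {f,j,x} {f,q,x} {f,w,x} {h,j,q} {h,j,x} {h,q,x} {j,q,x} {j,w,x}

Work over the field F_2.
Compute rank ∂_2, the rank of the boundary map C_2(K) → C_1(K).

n_0=7 n_1=17 n_2=12  [Z2]
∂1: piv[fh,fj,fq,fu,fw,fx] rk=6  ker:hj,hq,hx,jq,ju,jw,jx,qw,qx,uw,wx
∂2: piv[fhj,fhq,fjq,fjw,fjx,fqx,fwx,hjx] rk=8  ker:hjq,hqx,jqx,jwx
rk∂_2=8

rank∂_2=8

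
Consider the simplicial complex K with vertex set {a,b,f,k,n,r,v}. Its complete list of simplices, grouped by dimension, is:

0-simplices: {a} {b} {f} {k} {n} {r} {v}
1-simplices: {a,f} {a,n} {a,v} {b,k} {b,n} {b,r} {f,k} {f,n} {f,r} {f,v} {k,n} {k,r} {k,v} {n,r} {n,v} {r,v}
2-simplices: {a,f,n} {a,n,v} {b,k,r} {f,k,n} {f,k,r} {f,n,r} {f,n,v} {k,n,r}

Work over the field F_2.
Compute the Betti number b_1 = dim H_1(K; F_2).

n_0=7 n_1=16 n_2=8  [Z2]
∂1: piv[af,an,av,bk,bn,br] rk=6  ker:fk,fn,fr,fv,kn,kr,kv,nr,nv,rv
∂2: piv[afn,anv,bkr,fkn,fkr,fnr,fnv] rk=7  ker:knr
b_1=(16−6)−7=3

b_1=3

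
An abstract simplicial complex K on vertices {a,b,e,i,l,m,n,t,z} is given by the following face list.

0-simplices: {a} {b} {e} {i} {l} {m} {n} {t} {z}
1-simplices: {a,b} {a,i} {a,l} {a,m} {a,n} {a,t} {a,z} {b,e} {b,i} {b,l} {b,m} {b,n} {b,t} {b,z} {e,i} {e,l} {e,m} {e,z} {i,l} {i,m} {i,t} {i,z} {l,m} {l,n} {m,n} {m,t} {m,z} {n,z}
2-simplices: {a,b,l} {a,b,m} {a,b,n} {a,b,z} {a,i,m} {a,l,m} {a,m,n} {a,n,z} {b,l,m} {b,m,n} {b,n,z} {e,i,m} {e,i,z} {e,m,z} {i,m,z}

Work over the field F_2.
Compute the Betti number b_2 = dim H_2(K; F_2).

n_0=9 n_1=28 n_2=15  [Z2]
∂1: piv[ab,ai,al,am,an,at,az,be] rk=8  ker:bi,bl,bm,bn,bt,bz,ei,el,em,ez,il,im,it,iz,lm,ln,mn,mt,mz,nz
∂2: piv[abl,abm,abn,abz,aim,alm,amn,anz,eim,eiz,emz] rk=11  ker:blm,bmn,bnz,imz
b_2=(15−11)−0=4

b_2=4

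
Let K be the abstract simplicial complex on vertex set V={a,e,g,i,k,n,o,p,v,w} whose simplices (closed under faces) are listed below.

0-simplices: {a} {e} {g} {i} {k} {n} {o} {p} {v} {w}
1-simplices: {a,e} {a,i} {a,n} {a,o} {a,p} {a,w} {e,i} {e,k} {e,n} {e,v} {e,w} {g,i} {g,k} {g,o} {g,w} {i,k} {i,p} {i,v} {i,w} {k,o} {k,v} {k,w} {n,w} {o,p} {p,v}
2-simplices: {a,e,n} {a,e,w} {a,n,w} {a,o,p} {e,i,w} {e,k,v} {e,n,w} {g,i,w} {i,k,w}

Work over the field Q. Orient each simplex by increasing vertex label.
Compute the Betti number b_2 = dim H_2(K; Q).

b_2=1

n_0=10 n_1=25 n_2=9  [Q]
∂1: piv[ae,ai,an,ao,ap,aw,ek,ev,gi] rk=9  ker:ei,en,ew,gk,go,gw,ik,ip,iv,iw,ko,kv,kw,nw,op,pv
∂2: piv[aen,aew,anw,aop,eiw,ekv,giw,ikw] rk=8  ker:enw
b_2=(9−8)−0=1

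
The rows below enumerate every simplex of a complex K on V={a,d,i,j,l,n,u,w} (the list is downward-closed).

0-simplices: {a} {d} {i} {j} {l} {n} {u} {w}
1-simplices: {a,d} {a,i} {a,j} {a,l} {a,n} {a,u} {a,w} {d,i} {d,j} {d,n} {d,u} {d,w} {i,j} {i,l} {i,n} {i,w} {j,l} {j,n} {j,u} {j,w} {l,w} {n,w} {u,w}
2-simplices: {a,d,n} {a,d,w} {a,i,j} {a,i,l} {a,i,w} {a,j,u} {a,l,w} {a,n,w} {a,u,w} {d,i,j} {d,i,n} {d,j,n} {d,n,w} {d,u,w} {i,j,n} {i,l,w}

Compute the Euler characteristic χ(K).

χ(K)=1

n_0=8 n_1=23 n_2=16
χ=+8−23+16=1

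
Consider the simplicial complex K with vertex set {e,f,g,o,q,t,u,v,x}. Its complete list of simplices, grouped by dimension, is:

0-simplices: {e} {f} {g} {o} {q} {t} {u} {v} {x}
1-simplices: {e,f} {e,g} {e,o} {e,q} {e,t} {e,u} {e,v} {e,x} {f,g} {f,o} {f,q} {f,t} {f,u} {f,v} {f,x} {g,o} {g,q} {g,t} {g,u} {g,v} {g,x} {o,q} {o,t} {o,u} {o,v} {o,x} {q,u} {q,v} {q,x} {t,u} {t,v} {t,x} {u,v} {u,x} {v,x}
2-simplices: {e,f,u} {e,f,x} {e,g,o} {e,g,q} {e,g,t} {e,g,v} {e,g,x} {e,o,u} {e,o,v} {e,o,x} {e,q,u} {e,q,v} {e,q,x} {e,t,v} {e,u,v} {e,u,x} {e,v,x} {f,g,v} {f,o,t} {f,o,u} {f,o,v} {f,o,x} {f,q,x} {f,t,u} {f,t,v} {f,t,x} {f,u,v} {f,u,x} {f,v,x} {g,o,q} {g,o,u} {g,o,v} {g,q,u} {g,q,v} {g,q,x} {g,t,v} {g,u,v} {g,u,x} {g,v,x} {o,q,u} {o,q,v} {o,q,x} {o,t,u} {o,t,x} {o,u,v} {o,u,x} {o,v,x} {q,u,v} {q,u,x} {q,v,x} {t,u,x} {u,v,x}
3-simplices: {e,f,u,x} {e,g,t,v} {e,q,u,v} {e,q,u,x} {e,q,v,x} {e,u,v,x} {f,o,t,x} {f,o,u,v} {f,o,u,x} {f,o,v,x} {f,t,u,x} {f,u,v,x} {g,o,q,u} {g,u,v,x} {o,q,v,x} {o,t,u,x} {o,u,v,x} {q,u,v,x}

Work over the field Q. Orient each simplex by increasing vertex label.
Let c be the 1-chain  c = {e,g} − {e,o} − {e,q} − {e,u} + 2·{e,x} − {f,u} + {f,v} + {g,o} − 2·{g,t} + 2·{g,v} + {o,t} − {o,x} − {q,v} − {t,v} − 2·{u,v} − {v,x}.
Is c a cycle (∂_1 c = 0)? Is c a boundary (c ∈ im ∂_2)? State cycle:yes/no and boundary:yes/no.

cycle:yes boundary:yes

n_0=9 n_1=35 n_2=52 n_3=18  [Q]
∂1: piv[ef,eg,eo,eq,et,eu,ev,ex] rk=8  ker:fg,fo,fq,ft,fu,fv,fx,go,gq,gt,gu,gv,gx,oq,ot,ou,ov,ox,qu,qv,qx,tu,tv,tx,uv,ux,vx
∂2: piv[efu,efx,ego,egq,egt,egv,egx,eou,eov,eox,equ,eqv,eqx,etv,euv,eux,evx,fgv,fot,fou,fov,fqx,ftu,ftv,ftx,goq,gou] rk=27  ker:fox,fuv,fux,fvx,gov,gqu,gqv,gqx,gtv,guv,gux,gvx,oqu,oqv,oqx,otu,otx,ouv,oux,ovx,quv,qux,qvx,tux,uvx
∂3: piv[efux,egtv,equv,equx,eqvx,euvx,fotx,fouv,foux,fovx,ftux,fuvx,goqu,guvx,oqvx,otux] rk=16  ker:ouvx,quvx
∂1c = 0
c vs im∂2: reduces to 0 ⇒ boundary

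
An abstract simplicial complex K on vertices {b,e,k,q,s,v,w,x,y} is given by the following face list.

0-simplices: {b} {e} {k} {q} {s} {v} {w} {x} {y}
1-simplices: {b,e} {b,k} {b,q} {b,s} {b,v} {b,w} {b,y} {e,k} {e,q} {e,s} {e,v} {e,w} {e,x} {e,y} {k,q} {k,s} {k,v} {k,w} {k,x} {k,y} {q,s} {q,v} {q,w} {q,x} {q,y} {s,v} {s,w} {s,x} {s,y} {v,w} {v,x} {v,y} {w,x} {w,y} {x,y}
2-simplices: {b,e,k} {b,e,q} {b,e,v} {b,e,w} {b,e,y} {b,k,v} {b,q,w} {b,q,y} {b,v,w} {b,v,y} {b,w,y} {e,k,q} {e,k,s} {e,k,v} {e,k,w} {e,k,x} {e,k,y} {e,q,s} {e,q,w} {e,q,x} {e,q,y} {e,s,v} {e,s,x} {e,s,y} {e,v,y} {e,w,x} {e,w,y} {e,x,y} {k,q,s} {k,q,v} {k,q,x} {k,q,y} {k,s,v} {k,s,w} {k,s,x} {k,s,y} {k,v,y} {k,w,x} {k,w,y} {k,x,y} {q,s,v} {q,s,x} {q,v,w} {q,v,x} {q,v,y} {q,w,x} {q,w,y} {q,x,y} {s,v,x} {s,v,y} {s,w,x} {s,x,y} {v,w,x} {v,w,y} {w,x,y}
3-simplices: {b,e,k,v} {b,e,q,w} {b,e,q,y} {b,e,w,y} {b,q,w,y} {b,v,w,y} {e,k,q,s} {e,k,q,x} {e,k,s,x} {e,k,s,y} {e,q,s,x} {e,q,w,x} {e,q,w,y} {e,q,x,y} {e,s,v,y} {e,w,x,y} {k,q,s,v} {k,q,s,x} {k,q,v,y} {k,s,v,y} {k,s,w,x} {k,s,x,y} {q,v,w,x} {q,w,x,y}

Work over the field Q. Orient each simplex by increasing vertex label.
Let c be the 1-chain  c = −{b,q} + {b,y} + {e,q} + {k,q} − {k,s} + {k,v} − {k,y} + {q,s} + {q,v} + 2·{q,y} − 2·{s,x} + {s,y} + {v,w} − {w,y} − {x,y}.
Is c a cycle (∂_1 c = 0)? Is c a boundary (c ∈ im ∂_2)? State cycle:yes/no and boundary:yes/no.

cycle:no boundary:no

n_0=9 n_1=35 n_2=55 n_3=24  [Q]
∂1: piv[be,bk,bq,bs,bv,bw,by,ex] rk=8  ker:ek,eq,es,ev,ew,ey,kq,ks,kv,kw,kx,ky,qs,qv,qw,qx,qy,sv,sw,sx,sy,vw,vx,vy,wx,wy,xy
∂2: piv[bek,beq,bev,bew,bey,bkv,bqw,bqy,bvw,bvy,bwy,ekq,eks,ekw,ekx,eky,eqs,eqx,esv,esx,esy,ewx,exy,kqv,ksw,qvx] rk=26  ker:ekv,eqw,eqy,evy,ewy,kqs,kqx,kqy,ksv,ksx,ksy,kvy,kwx,kwy,kxy,qsv,qsx,qvw,qvy,qwx,qwy,qxy,svx,svy,swx,sxy,vwx,vwy,wxy
∂3: piv[bekv,beqw,beqy,bewy,bqwy,bvwy,ekqs,ekqx,eksx,eksy,eqsx,eqwx,eqxy,esvy,ewxy,kqsv,kqvy,ksvy,kswx,ksxy,qvwx] rk=21  ker:eqwy,kqsx,qwxy
∂1c = −{e} − 3·{q} + {s} + {v} + 2·{w} − {x} + {y}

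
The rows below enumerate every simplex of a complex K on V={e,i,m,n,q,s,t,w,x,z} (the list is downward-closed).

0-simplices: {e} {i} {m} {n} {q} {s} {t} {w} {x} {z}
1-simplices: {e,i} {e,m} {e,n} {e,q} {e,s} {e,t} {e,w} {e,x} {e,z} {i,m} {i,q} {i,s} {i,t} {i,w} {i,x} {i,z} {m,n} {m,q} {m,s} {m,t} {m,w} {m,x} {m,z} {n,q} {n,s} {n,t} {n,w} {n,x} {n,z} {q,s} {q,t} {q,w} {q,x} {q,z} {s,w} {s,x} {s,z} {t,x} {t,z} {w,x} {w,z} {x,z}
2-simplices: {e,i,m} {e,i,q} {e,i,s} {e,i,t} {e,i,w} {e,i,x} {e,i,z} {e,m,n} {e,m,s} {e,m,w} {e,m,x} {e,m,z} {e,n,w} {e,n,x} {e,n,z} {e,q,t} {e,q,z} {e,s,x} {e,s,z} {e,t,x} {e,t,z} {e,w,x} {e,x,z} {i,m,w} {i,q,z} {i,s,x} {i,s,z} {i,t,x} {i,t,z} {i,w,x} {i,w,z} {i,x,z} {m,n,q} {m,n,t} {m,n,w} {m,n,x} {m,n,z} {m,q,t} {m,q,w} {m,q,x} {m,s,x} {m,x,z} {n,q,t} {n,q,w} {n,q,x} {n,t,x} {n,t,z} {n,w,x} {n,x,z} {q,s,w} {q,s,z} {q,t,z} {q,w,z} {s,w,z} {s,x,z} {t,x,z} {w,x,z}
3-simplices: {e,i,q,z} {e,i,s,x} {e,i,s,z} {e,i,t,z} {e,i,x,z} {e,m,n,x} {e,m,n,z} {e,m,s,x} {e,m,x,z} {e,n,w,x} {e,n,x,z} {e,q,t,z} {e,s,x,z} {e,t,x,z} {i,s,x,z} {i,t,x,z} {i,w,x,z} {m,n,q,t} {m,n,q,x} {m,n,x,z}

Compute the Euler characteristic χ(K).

n_0=10 n_1=42 n_2=57 n_3=20
χ=+10−42+57−20=5

χ(K)=5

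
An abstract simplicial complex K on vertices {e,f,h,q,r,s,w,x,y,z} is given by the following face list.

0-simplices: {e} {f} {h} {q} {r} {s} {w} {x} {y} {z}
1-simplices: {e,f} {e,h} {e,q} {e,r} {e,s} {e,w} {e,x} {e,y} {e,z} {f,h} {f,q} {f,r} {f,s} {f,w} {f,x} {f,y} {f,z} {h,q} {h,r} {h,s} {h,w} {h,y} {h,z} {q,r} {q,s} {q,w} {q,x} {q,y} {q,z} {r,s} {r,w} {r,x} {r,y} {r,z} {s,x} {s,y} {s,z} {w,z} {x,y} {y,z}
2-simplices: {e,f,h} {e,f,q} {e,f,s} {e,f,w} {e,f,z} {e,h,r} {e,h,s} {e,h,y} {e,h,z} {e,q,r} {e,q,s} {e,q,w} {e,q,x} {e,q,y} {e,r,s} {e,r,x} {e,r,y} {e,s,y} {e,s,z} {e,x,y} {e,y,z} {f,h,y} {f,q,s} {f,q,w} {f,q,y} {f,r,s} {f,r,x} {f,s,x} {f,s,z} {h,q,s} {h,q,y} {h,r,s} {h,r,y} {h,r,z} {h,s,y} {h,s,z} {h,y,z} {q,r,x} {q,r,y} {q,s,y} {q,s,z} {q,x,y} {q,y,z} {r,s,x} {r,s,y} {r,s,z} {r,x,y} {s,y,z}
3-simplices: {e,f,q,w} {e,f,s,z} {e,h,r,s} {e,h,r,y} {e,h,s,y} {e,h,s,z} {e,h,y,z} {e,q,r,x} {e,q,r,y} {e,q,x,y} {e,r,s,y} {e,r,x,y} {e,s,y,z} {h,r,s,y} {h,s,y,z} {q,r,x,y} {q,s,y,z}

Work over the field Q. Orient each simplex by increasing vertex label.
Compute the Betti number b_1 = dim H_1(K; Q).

n_0=10 n_1=40 n_2=48 n_3=17  [Q]
∂1: piv[ef,eh,eq,er,es,ew,ex,ey,ez] rk=9  ker:fh,fq,fr,fs,fw,fx,fy,fz,hq,hr,hs,hw,hy,hz,qr,qs,qw,qx,qy,qz,rs,rw,rx,ry,rz,sx,sy,sz,wz,xy,yz
∂2: piv[efh,efq,efs,efw,efz,ehr,ehs,ehy,ehz,eqr,eqs,eqw,eqx,eqy,ers,erx,ery,esy,esz,exy,eyz,fhy,frs,frx,fsx,hqs,hrz,qsz] rk=28  ker:fqs,fqw,fqy,fsz,hqy,hrs,hry,hsy,hsz,hyz,qrx,qry,qsy,qxy,qyz,rsx,rsy,rsz,rxy,syz
∂3: piv[efqw,efsz,ehrs,ehry,ehsy,ehsz,ehyz,eqrx,eqry,eqxy,ersy,erxy,esyz,qsyz] rk=14  ker:hrsy,hsyz,qrxy
b_1=(40−9)−28=3

b_1=3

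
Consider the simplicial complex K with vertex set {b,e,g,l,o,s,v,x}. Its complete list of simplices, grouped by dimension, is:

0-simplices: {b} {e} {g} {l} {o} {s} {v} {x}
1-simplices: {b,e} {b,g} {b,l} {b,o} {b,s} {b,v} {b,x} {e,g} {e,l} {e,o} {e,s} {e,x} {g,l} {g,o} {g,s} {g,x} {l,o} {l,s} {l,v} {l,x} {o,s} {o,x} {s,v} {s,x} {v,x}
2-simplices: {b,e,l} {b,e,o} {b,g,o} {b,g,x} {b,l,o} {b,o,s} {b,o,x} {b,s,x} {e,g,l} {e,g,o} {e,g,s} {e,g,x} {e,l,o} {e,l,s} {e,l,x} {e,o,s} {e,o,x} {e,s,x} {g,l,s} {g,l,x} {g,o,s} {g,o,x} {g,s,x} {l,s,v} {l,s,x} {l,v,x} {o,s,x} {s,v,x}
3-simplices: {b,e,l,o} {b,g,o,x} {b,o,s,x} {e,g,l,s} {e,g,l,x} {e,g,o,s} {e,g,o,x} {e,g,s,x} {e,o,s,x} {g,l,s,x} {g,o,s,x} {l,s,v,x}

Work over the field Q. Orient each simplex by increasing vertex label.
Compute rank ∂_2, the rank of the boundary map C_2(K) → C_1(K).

n_0=8 n_1=25 n_2=28 n_3=12  [Q]
∂1: piv[be,bg,bl,bo,bs,bv,bx] rk=7  ker:eg,el,eo,es,ex,gl,go,gs,gx,lo,ls,lv,lx,os,ox,sv,sx,vx
∂2: piv[bel,beo,bgo,bgx,blo,bos,box,bsx,egl,ego,egs,egx,els,elx,eos,lsv,lvx] rk=17  ker:elo,eox,esx,gls,glx,gos,gox,gsx,lsx,osx,svx
∂3: piv[belo,bgox,bosx,egls,eglx,egos,egox,egsx,eosx,glsx,lsvx] rk=11  ker:gosx
rk∂_2=17

rank∂_2=17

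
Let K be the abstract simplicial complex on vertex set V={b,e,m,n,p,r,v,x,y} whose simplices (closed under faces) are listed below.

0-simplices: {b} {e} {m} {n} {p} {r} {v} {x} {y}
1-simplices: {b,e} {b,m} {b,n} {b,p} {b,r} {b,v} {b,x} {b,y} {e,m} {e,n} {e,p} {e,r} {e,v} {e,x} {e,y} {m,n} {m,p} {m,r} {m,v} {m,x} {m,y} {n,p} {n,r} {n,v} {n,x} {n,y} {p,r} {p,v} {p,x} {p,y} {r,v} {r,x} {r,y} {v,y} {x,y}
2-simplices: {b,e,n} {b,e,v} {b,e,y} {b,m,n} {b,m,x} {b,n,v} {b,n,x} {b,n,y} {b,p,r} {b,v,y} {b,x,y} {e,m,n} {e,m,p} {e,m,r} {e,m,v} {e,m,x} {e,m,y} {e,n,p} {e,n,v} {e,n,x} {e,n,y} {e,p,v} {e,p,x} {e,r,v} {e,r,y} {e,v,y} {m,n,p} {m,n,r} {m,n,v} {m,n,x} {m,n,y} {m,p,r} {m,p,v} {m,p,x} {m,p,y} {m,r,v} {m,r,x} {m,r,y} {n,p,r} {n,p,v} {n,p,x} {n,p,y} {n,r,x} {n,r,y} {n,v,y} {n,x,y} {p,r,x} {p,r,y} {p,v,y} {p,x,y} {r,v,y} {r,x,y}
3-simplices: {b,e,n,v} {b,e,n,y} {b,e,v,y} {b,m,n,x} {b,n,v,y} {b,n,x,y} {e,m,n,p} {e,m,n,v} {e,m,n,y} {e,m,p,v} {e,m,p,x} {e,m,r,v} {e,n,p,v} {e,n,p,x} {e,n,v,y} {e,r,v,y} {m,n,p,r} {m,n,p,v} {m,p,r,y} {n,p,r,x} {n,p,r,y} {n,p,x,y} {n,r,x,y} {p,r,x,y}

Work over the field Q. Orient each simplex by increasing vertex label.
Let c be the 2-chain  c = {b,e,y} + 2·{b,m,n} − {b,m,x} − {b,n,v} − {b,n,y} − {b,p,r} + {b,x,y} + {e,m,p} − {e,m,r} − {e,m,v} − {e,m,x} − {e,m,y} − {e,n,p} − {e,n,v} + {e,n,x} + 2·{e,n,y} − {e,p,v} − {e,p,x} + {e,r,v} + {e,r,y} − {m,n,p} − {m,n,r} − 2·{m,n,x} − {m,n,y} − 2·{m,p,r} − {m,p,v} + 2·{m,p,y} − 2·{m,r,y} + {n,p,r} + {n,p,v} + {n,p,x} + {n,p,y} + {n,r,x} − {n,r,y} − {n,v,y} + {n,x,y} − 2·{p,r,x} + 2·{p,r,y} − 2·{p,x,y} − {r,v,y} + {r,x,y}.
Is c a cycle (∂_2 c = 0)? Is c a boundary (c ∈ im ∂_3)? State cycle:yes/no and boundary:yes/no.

n_0=9 n_1=35 n_2=52 n_3=24  [Q]
∂1: piv[be,bm,bn,bp,br,bv,bx,by] rk=8  ker:em,en,ep,er,ev,ex,ey,mn,mp,mr,mv,mx,my,np,nr,nv,nx,ny,pr,pv,px,py,rv,rx,ry,vy,xy
∂2: piv[ben,bev,bey,bmn,bmx,bnv,bnx,bny,bpr,bvy,bxy,emn,emp,emr,emv,emx,emy,enp,epv,epx,erv,ery,mnr,mpr,mpy,mrx] rk=26  ker:env,enx,eny,evy,mnp,mnv,mnx,mny,mpv,mpx,mrv,mry,npr,npv,npx,npy,nrx,nry,nvy,nxy,prx,pry,pvy,pxy,rvy,rxy
∂3: piv[benv,beny,bevy,bmnx,bnvy,bnxy,emnp,emnv,emny,empv,empx,emrv,enpv,enpx,ervy,mnpr,mpry,nprx,npry,npxy,nrxy] rk=21  ker:envy,mnpv,prxy
∂2c = {b,e} + {b,m} − 4·{b,n} − {b,p} + {b,r} + {b,v} + 2·{b,x} − {b,y} − 3·{e,m} + {e,n} − 2·{e,p} + 3·{e,r} + 2·{e,v} + {e,x} − {e,y} − 3·{m,n} + {m,p} + 2·{n,p} − 2·{n,r} − 4·{n,v} − 2·{n,x} − 2·{p,r} − {p,v} + 3·{p,y} − 2·{v,y} + {x,y}

cycle:no boundary:no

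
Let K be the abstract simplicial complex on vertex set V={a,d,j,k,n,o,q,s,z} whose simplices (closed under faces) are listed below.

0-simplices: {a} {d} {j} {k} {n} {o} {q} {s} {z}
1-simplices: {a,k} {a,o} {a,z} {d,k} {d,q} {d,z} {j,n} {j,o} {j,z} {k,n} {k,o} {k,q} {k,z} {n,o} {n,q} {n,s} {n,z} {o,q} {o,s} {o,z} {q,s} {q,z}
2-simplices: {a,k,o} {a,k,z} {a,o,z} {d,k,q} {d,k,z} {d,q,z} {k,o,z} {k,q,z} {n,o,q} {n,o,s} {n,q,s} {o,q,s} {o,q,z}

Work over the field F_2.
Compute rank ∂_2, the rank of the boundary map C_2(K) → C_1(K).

n_0=9 n_1=22 n_2=13  [Z2]
∂1: piv[ak,ao,az,dk,dq,jn,jo,ns] rk=8  ker:dz,jz,kn,ko,kq,kz,no,nq,nz,oq,os,oz,qs,qz
∂2: piv[ako,akz,aoz,dkq,dkz,dqz,noq,nos,nqs,oqz] rk=10  ker:koz,kqz,oqs
rk∂_2=10

rank∂_2=10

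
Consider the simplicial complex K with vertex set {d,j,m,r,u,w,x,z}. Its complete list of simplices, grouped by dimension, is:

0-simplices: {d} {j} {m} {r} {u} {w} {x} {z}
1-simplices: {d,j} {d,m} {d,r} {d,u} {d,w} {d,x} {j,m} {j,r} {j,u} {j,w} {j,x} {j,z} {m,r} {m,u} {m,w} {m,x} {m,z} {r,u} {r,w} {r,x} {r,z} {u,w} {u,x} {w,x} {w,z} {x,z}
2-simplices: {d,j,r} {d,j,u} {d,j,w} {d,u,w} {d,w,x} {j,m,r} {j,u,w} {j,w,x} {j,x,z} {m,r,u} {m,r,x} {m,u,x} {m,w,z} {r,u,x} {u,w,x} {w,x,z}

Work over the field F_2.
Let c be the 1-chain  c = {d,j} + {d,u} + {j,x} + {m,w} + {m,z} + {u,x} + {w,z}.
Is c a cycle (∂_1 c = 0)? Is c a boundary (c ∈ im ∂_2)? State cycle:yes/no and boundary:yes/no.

n_0=8 n_1=26 n_2=16  [Z2]
∂1: piv[dj,dm,dr,du,dw,dx,jz] rk=7  ker:jm,jr,ju,jw,jx,mr,mu,mw,mx,mz,ru,rw,rx,rz,uw,ux,wx,wz,xz
∂2: piv[djr,dju,djw,duw,dwx,jmr,jwx,jxz,mru,mrx,mux,mwz,uwx,wxz] rk=14  ker:juw,rux
∂1c = 0
c vs im∂2: reduces to 0 ⇒ boundary

cycle:yes boundary:yes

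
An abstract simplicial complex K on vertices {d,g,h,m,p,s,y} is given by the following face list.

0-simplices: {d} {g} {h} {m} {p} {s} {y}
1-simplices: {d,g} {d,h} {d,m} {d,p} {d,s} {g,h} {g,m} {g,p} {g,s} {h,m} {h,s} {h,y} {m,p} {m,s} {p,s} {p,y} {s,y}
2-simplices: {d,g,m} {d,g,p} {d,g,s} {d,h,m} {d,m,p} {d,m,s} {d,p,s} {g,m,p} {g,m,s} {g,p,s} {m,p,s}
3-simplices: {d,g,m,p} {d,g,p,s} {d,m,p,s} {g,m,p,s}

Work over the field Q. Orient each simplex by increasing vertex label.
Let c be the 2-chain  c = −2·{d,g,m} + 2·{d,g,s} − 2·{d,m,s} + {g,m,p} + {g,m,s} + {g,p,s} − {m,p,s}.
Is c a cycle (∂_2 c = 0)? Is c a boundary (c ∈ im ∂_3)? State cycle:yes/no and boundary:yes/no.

n_0=7 n_1=17 n_2=11 n_3=4  [Q]
∂1: piv[dg,dh,dm,dp,ds,hy] rk=6  ker:gh,gm,gp,gs,hm,hs,mp,ms,ps,py,sy
∂2: piv[dgm,dgp,dgs,dhm,dmp,dms,dps] rk=7  ker:gmp,gms,gps,mps
∂3: piv[dgmp,dgps,dmps,gmps] rk=4
∂2c = 0
c vs im∂3: reduces to 0 ⇒ boundary

cycle:yes boundary:yes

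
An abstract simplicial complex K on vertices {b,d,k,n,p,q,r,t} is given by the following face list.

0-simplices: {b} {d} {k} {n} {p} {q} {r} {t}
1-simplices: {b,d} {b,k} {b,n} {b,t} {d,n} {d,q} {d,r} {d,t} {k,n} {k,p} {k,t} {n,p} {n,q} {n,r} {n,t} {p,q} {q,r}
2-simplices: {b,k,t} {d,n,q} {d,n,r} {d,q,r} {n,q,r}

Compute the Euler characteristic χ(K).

χ(K)=-4

n_0=8 n_1=17 n_2=5
χ=+8−17+5=-4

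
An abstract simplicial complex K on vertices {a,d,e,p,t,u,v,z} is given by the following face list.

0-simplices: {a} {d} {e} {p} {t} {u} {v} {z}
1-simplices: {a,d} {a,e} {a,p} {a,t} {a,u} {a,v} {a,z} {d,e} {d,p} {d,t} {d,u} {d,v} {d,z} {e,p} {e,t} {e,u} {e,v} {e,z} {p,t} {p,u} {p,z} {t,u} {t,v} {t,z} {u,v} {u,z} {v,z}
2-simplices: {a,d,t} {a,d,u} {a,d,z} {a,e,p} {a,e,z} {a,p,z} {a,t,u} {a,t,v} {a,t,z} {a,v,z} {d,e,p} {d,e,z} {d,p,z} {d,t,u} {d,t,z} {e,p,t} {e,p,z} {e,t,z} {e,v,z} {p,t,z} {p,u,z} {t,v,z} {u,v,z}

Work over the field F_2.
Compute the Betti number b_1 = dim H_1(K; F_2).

b_1=3

n_0=8 n_1=27 n_2=23  [Z2]
∂1: piv[ad,ae,ap,at,au,av,az] rk=7  ker:de,dp,dt,du,dv,dz,ep,et,eu,ev,ez,pt,pu,pz,tu,tv,tz,uv,uz,vz
∂2: piv[adt,adu,adz,aep,aez,apz,atu,atv,atz,avz,dep,dez,ept,etz,evz,puz,uvz] rk=17  ker:dpz,dtu,dtz,epz,ptz,tvz
b_1=(27−7)−17=3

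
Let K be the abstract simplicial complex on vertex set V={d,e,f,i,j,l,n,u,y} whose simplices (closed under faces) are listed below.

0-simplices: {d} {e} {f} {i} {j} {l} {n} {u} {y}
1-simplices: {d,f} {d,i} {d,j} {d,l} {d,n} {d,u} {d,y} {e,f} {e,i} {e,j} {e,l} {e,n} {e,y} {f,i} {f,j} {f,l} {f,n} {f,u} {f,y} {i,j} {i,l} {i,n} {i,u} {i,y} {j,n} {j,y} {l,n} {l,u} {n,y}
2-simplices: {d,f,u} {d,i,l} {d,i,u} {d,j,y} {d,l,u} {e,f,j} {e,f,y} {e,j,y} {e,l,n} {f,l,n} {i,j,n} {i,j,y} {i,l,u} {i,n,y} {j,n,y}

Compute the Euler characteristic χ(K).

n_0=9 n_1=29 n_2=15
χ=+9−29+15=-5

χ(K)=-5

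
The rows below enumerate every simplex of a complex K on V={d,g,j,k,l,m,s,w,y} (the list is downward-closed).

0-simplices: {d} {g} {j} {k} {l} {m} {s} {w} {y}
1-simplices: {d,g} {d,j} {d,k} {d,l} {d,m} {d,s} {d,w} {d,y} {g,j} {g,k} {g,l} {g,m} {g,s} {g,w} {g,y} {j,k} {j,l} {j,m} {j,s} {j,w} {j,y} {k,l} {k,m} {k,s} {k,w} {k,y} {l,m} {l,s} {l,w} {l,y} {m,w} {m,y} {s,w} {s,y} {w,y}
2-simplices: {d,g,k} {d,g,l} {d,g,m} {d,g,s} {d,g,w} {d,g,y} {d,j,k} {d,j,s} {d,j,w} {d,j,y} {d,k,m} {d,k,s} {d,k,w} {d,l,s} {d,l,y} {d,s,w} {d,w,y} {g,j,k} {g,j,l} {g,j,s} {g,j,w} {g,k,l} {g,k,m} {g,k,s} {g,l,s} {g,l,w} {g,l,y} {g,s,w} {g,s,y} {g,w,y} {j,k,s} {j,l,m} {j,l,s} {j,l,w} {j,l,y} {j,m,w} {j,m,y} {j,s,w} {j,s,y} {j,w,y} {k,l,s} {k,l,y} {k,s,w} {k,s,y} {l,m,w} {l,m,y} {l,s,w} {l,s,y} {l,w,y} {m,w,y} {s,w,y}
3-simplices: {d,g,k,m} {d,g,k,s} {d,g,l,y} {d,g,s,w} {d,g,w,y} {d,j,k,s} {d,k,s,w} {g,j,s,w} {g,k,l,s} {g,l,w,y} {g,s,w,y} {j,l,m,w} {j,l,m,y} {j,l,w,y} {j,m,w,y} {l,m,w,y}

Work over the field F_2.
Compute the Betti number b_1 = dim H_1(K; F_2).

n_0=9 n_1=35 n_2=51 n_3=16  [Z2]
∂1: piv[dg,dj,dk,dl,dm,ds,dw,dy] rk=8  ker:gj,gk,gl,gm,gs,gw,gy,jk,jl,jm,js,jw,jy,kl,km,ks,kw,ky,lm,ls,lw,ly,mw,my,sw,sy,wy
∂2: piv[dgk,dgl,dgm,dgs,dgw,dgy,djk,djs,djw,djy,dkm,dks,dkw,dls,dly,dsw,dwy,gjk,gjl,gkl,glw,gsy,jlm,jmw,jmy,kly] rk=26  ker:gjs,gjw,gkm,gks,gls,gly,gsw,gwy,jks,jls,jlw,jly,jsw,jsy,jwy,kls,ksw,ksy,lmw,lmy,lsw,lsy,lwy,mwy,swy
∂3: piv[dgkm,dgks,dgly,dgsw,dgwy,djks,dksw,gjsw,gkls,glwy,gswy,jlmw,jlmy,jlwy,jmwy] rk=15  ker:lmwy
b_1=(35−8)−26=1

b_1=1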